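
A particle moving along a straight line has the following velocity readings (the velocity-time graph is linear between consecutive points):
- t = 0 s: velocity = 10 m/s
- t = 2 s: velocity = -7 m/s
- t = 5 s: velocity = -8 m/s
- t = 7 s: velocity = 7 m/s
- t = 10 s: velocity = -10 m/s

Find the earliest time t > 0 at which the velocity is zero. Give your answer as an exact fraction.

t = 20/17 s

v changes sign on 0–2 s (from 10 to -7); the graph is linear there, so v = 0 at t = 0 + (-10)·(2 − 0)/(-7 − 10) = 20/17 s.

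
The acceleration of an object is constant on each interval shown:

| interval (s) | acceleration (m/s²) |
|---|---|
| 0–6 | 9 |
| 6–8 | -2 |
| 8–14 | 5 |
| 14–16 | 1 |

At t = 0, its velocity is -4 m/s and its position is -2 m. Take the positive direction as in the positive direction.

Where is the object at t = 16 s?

752 m

On each constant-a segment, Δv = aΔt and Δx = v₀Δt + ½aΔt²; chain segment to segment.
0–6 s: v starts -4 m/s; Δx = -4·6 + ½·9·6² = 138 m; v ends 50 m/s.
6–8 s: v starts 50 m/s; Δx = 50·2 + ½·-2·2² = 96 m; v ends 46 m/s.
8–14 s: v starts 46 m/s; Δx = 46·6 + ½·5·6² = 366 m; v ends 76 m/s.
14–16 s: v starts 76 m/s; Δx = 76·2 + ½·1·2² = 154 m; v ends 78 m/s.
x(16) = -2 + Σ Δx = 752 m.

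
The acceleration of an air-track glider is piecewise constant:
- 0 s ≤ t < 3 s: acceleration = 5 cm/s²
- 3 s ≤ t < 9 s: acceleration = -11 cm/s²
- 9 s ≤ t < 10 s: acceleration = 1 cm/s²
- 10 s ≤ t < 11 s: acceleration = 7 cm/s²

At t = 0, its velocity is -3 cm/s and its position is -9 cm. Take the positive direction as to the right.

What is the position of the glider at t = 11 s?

On each constant-a segment, Δv = aΔt and Δx = v₀Δt + ½aΔt²; chain segment to segment.
0–3 s: v starts -3 cm/s; Δx = -3·3 + ½·5·3² = 13.5 cm; v ends 12 cm/s.
3–9 s: v starts 12 cm/s; Δx = 12·6 + ½·-11·6² = -126 cm; v ends -54 cm/s.
9–10 s: v starts -54 cm/s; Δx = -54·1 + ½·1·1² = -53.5 cm; v ends -53 cm/s.
10–11 s: v starts -53 cm/s; Δx = -53·1 + ½·7·1² = -49.5 cm; v ends -46 cm/s.
x(11) = -9 + Σ Δx = -224.5 cm.

-224.5 cm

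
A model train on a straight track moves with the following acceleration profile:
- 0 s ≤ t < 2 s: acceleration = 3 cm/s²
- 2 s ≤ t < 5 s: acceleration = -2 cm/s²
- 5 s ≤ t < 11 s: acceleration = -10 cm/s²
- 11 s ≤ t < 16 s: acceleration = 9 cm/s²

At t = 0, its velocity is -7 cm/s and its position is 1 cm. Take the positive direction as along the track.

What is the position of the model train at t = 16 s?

-463.5 cm

On each constant-a segment, Δv = aΔt and Δx = v₀Δt + ½aΔt²; chain segment to segment.
0–2 s: v starts -7 cm/s; Δx = -7·2 + ½·3·2² = -8 cm; v ends -1 cm/s.
2–5 s: v starts -1 cm/s; Δx = -1·3 + ½·-2·3² = -12 cm; v ends -7 cm/s.
5–11 s: v starts -7 cm/s; Δx = -7·6 + ½·-10·6² = -222 cm; v ends -67 cm/s.
11–16 s: v starts -67 cm/s; Δx = -67·5 + ½·9·5² = -222.5 cm; v ends -22 cm/s.
x(16) = 1 + Σ Δx = -463.5 cm.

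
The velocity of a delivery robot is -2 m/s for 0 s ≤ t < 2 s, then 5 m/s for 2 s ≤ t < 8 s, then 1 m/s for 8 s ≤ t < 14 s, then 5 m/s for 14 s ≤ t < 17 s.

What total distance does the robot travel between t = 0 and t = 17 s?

55 m

Distance (not displacement) is the total path length: add the absolute areas under v-t.
0–2 s: |-2| × 2 = 4 m
2–8 s: |5| × 6 = 30 m
8–14 s: |1| × 6 = 6 m
14–17 s: |5| × 3 = 15 m
Total distance = 55 m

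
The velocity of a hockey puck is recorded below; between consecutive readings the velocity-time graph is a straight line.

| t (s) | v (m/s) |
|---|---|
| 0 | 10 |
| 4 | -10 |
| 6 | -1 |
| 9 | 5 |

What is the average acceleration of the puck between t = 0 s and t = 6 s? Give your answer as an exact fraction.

Average acceleration = Δv/Δt = (-1 − 10)/(6 − 0) = -11/6 m/s².

-11/6 m/s²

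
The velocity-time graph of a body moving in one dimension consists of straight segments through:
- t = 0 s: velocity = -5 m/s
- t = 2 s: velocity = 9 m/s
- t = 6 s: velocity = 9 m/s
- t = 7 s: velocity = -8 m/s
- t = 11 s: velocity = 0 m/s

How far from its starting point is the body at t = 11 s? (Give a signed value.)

24.5 m

Net displacement equals the area under the velocity-time graph (areas below the axis count negative).
0–2 s: ½(-5 + 9)(2) = 4 m
2–6 s: 9 × 4 = 36 m
6–7 s: ½(9 + -8)(1) = 0.5 m
7–11 s: ½(-8 + 0)(4) = -16 m
Net displacement = 24.5 m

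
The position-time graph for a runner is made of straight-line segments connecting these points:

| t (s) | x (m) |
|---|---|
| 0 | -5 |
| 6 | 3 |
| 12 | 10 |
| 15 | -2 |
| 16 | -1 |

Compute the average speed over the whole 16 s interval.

Average speed = (total path length)/(elapsed time); on a piecewise-linear x-t graph the path length is Σ|Δx|.
0–6 s: |Δx| = |3 − -5| = 8 m
6–12 s: |Δx| = |10 − 3| = 7 m
12–15 s: |Δx| = |-2 − 10| = 12 m
15–16 s: |Δx| = |-1 − -2| = 1 m
Total path = 28 m; average speed = 28/16 = 1.75 m/s.

1.75 m/s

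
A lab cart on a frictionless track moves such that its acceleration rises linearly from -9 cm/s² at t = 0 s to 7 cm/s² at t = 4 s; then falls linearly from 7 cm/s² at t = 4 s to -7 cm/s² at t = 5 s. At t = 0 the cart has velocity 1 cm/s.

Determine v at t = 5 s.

Δv equals the area under the a-t graph; then v = v₀ + Δv.
0–4 s: ½(-9 + 7)(4) = -4 cm/s
4–5 s: ½(7 + -7)(1) = 0 cm/s
Δv = -4 cm/s, so v(5) = 1 + (-4) = -3 cm/s.

-3 cm/s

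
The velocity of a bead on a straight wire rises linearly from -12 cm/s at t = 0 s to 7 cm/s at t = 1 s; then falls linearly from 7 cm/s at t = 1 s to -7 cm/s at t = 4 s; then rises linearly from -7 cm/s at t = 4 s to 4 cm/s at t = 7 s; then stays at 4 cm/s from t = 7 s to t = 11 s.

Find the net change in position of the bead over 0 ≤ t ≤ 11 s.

9 cm

Displacement is the signed area under the v-t curve.
0–1 s: ½(-12 + 7)(1) = -2.5 cm
1–4 s: ½(7 + -7)(3) = 0 cm
4–7 s: ½(-7 + 4)(3) = -4.5 cm
7–11 s: 4 × 4 = 16 cm
Net displacement = 9 cm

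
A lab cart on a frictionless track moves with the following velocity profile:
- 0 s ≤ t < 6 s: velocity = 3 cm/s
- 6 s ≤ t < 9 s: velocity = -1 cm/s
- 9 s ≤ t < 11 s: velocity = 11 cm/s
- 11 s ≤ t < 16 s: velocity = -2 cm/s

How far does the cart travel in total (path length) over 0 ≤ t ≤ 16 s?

53 cm

Total distance travelled is ∫|v| dt — sum the magnitudes of each area piece.
0–6 s: |3| × 6 = 18 cm
6–9 s: |-1| × 3 = 3 cm
9–11 s: |11| × 2 = 22 cm
11–16 s: |-2| × 5 = 10 cm
Total distance = 53 cm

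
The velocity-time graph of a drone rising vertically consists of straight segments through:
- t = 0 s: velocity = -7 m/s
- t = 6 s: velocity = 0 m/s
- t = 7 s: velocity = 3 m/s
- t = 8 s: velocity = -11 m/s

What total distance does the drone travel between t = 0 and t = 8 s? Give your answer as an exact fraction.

190/7 m

Distance (not displacement) is the total path length: add the absolute areas under v-t.
0–6 s: |½(-7 + 0)(6)| = 21 m
6–7 s: |½(0 + 3)(1)| = 1.5 m
7–8 s: v = 0 at t = 101/14 s; triangle areas 9/28 + 121/28 = 65/14 m
Total distance = 190/7 m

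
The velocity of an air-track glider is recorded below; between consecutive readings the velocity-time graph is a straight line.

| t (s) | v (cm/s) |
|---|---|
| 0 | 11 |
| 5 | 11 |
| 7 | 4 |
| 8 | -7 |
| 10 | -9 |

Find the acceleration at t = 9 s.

-1 cm/s²

Acceleration is the slope of the v-t graph on 8–10 s: (-9 − -7)/(10 − 8) = -1 cm/s².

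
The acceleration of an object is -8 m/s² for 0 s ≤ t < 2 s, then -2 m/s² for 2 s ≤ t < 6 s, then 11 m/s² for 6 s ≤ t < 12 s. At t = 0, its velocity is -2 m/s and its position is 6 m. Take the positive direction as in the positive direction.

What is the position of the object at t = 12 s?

On each constant-a segment, Δv = aΔt and Δx = v₀Δt + ½aΔt²; chain segment to segment.
0–2 s: v starts -2 m/s; Δx = -2·2 + ½·-8·2² = -20 m; v ends -18 m/s.
2–6 s: v starts -18 m/s; Δx = -18·4 + ½·-2·4² = -88 m; v ends -26 m/s.
6–12 s: v starts -26 m/s; Δx = -26·6 + ½·11·6² = 42 m; v ends 40 m/s.
x(12) = 6 + Σ Δx = -60 m.

-60 m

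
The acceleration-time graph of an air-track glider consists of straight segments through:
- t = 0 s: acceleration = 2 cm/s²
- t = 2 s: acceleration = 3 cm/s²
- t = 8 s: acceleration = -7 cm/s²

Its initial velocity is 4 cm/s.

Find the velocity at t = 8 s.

-3 cm/s

Δv equals the area under the a-t graph; then v = v₀ + Δv.
0–2 s: ½(2 + 3)(2) = 5 cm/s
2–8 s: ½(3 + -7)(6) = -12 cm/s
Δv = -7 cm/s, so v(8) = 4 + (-7) = -3 cm/s.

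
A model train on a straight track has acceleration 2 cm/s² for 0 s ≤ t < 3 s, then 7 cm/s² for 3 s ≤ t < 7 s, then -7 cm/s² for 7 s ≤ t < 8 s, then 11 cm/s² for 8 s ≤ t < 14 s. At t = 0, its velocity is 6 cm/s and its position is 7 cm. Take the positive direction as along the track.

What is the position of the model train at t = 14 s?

570.5 cm

On each constant-a segment, Δv = aΔt and Δx = v₀Δt + ½aΔt²; chain segment to segment.
0–3 s: v starts 6 cm/s; Δx = 6·3 + ½·2·3² = 27 cm; v ends 12 cm/s.
3–7 s: v starts 12 cm/s; Δx = 12·4 + ½·7·4² = 104 cm; v ends 40 cm/s.
7–8 s: v starts 40 cm/s; Δx = 40·1 + ½·-7·1² = 36.5 cm; v ends 33 cm/s.
8–14 s: v starts 33 cm/s; Δx = 33·6 + ½·11·6² = 396 cm; v ends 99 cm/s.
x(14) = 7 + Σ Δx = 570.5 cm.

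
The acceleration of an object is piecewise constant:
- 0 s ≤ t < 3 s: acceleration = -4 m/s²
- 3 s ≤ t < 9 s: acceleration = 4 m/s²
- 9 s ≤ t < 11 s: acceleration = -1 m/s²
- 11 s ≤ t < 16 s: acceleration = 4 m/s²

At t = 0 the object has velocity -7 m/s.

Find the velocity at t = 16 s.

Δv equals the area under the a-t graph; then v = v₀ + Δv.
0–3 s: -4 × 3 = -12 m/s
3–9 s: 4 × 6 = 24 m/s
9–11 s: -1 × 2 = -2 m/s
11–16 s: 4 × 5 = 20 m/s
Δv = 30 m/s, so v(16) = -7 + (30) = 23 m/s.

23 m/s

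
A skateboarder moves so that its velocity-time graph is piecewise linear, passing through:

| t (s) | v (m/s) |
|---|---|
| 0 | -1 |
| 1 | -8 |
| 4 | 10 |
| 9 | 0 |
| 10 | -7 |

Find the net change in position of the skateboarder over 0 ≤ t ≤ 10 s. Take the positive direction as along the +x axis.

Net displacement equals the area under the velocity-time graph (areas below the axis count negative).
0–1 s: ½(-1 + -8)(1) = -4.5 m
1–4 s: ½(-8 + 10)(3) = 3 m
4–9 s: ½(10 + 0)(5) = 25 m
9–10 s: ½(0 + -7)(1) = -3.5 m
Net displacement = 20 m

20 m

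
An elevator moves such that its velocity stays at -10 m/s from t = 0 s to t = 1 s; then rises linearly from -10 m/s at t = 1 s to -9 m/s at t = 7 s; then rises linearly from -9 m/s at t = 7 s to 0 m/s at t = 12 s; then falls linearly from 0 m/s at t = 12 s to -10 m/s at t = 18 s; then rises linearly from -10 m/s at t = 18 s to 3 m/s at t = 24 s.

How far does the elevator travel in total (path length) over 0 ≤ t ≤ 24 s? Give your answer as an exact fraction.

3761/26 m

Total distance travelled is ∫|v| dt — sum the magnitudes of each area piece.
0–1 s: |-10| × 1 = 10 m
1–7 s: |½(-10 + -9)(6)| = 57 m
7–12 s: |½(-9 + 0)(5)| = 22.5 m
12–18 s: |½(0 + -10)(6)| = 30 m
18–24 s: v = 0 at t = 294/13 s; triangle areas 300/13 + 27/13 = 327/13 m
Total distance = 3761/26 m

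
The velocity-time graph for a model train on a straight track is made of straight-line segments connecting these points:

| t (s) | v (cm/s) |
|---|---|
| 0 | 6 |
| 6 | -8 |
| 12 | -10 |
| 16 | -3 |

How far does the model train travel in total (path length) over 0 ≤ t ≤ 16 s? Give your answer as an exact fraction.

710/7 cm

Total distance travelled is ∫|v| dt — sum the magnitudes of each area piece.
0–6 s: v = 0 at t = 18/7 s; triangle areas 54/7 + 96/7 = 150/7 cm
6–12 s: |½(-8 + -10)(6)| = 54 cm
12–16 s: |½(-10 + -3)(4)| = 26 cm
Total distance = 710/7 cm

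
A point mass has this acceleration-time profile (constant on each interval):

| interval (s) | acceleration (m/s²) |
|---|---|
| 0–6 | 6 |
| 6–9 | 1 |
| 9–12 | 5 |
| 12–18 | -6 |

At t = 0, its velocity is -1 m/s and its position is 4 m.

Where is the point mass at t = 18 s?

On each constant-a segment, Δv = aΔt and Δx = v₀Δt + ½aΔt²; chain segment to segment.
0–6 s: v starts -1 m/s; Δx = -1·6 + ½·6·6² = 102 m; v ends 35 m/s.
6–9 s: v starts 35 m/s; Δx = 35·3 + ½·1·3² = 109.5 m; v ends 38 m/s.
9–12 s: v starts 38 m/s; Δx = 38·3 + ½·5·3² = 136.5 m; v ends 53 m/s.
12–18 s: v starts 53 m/s; Δx = 53·6 + ½·-6·6² = 210 m; v ends 17 m/s.
x(18) = 4 + Σ Δx = 562 m.

562 m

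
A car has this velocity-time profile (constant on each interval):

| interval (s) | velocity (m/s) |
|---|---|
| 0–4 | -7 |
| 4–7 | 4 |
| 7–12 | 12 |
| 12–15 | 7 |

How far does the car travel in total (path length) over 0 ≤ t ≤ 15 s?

Distance (not displacement) is the total path length: add the absolute areas under v-t.
0–4 s: |-7| × 4 = 28 m
4–7 s: |4| × 3 = 12 m
7–12 s: |12| × 5 = 60 m
12–15 s: |7| × 3 = 21 m
Total distance = 121 m

121 m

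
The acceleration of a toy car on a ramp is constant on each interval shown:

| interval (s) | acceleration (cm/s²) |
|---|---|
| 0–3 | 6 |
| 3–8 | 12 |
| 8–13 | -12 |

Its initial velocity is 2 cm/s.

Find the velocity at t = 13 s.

20 cm/s

Δv equals the area under the a-t graph; then v = v₀ + Δv.
0–3 s: 6 × 3 = 18 cm/s
3–8 s: 12 × 5 = 60 cm/s
8–13 s: -12 × 5 = -60 cm/s
Δv = 18 cm/s, so v(13) = 2 + (18) = 20 cm/s.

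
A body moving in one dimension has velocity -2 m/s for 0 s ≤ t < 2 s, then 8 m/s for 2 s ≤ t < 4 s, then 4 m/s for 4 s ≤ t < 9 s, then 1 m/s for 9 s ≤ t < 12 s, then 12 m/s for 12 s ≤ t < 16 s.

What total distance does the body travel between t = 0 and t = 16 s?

91 m

Distance (not displacement) is the total path length: add the absolute areas under v-t.
0–2 s: |-2| × 2 = 4 m
2–4 s: |8| × 2 = 16 m
4–9 s: |4| × 5 = 20 m
9–12 s: |1| × 3 = 3 m
12–16 s: |12| × 4 = 48 m
Total distance = 91 m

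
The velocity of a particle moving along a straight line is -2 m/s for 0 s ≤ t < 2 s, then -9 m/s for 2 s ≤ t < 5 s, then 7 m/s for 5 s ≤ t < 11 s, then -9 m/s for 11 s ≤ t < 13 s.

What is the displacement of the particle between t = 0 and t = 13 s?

Net displacement equals the area under the velocity-time graph (areas below the axis count negative).
0–2 s: -2 × 2 = -4 m
2–5 s: -9 × 3 = -27 m
5–11 s: 7 × 6 = 42 m
11–13 s: -9 × 2 = -18 m
Net displacement = -7 m

-7 m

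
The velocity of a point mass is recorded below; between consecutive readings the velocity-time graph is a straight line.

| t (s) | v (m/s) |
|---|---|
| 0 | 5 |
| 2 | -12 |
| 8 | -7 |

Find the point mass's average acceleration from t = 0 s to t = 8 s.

-1.5 m/s²

Average acceleration = Δv/Δt = (-7 − 5)/(8 − 0) = -1.5 m/s².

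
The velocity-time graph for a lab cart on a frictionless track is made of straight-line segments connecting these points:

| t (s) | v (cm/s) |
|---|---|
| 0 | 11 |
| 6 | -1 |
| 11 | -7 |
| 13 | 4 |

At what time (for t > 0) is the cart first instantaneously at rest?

t = 5.5 s

v changes sign on 0–6 s (from 11 to -1); the graph is linear there, so v = 0 at t = 0 + (-11)·(6 − 0)/(-1 − 11) = 5.5 s.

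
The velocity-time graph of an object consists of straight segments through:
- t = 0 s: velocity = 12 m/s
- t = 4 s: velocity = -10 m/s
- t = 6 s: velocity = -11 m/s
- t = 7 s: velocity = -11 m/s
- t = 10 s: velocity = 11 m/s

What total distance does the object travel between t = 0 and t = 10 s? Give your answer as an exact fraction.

Distance (not displacement) is the total path length: add the absolute areas under v-t.
0–4 s: v = 0 at t = 24/11 s; triangle areas 144/11 + 100/11 = 244/11 m
4–6 s: |½(-10 + -11)(2)| = 21 m
6–7 s: |-11| × 1 = 11 m
7–10 s: v = 0 at t = 8.5 s; triangle areas 8.25 + 8.25 = 16.5 m
Total distance = 1555/22 m

1555/22 m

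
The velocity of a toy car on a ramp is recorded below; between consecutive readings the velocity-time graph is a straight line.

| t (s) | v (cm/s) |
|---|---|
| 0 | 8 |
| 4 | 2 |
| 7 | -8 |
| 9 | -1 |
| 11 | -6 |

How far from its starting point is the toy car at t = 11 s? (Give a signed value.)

Displacement is the signed area under the v-t curve.
0–4 s: ½(8 + 2)(4) = 20 cm
4–7 s: ½(2 + -8)(3) = -9 cm
7–9 s: ½(-8 + -1)(2) = -9 cm
9–11 s: ½(-1 + -6)(2) = -7 cm
Net displacement = -5 cm

-5 cm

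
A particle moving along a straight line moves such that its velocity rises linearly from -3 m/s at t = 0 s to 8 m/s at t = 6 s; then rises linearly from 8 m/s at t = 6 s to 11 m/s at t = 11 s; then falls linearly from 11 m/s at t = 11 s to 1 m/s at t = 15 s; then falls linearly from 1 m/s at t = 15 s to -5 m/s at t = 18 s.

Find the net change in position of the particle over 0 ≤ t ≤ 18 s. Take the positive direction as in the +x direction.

Net displacement equals the area under the velocity-time graph (areas below the axis count negative).
0–6 s: ½(-3 + 8)(6) = 15 m
6–11 s: ½(8 + 11)(5) = 47.5 m
11–15 s: ½(11 + 1)(4) = 24 m
15–18 s: ½(1 + -5)(3) = -6 m
Net displacement = 80.5 m

80.5 m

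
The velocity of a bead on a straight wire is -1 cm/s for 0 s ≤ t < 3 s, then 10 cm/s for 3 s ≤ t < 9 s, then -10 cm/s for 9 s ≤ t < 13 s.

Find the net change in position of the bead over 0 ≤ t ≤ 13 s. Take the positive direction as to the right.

17 cm

Displacement is the signed area under the v-t curve.
0–3 s: -1 × 3 = -3 cm
3–9 s: 10 × 6 = 60 cm
9–13 s: -10 × 4 = -40 cm
Net displacement = 17 cm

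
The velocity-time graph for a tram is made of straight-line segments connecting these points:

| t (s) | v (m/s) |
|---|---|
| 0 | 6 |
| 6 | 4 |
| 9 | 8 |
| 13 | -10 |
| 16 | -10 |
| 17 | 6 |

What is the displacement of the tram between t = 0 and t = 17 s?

Net displacement equals the area under the velocity-time graph (areas below the axis count negative).
0–6 s: ½(6 + 4)(6) = 30 m
6–9 s: ½(4 + 8)(3) = 18 m
9–13 s: ½(8 + -10)(4) = -4 m
13–16 s: -10 × 3 = -30 m
16–17 s: ½(-10 + 6)(1) = -2 m
Net displacement = 12 m

12 m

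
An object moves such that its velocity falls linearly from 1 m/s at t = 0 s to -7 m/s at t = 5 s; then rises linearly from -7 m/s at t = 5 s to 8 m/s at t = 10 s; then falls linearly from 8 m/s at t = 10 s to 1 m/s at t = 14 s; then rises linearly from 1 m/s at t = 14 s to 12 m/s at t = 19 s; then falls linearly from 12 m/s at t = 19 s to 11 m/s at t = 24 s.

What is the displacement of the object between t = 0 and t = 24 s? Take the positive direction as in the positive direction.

95.5 m

Net displacement equals the area under the velocity-time graph (areas below the axis count negative).
0–5 s: ½(1 + -7)(5) = -15 m
5–10 s: ½(-7 + 8)(5) = 2.5 m
10–14 s: ½(8 + 1)(4) = 18 m
14–19 s: ½(1 + 12)(5) = 32.5 m
19–24 s: ½(12 + 11)(5) = 57.5 m
Net displacement = 95.5 m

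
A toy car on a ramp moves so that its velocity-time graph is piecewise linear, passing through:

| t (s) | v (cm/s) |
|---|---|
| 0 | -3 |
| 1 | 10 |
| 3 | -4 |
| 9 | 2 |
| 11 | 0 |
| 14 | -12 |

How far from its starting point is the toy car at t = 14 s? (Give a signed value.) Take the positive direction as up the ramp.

-12.5 cm

Displacement is the signed area under the v-t curve.
0–1 s: ½(-3 + 10)(1) = 3.5 cm
1–3 s: ½(10 + -4)(2) = 6 cm
3–9 s: ½(-4 + 2)(6) = -6 cm
9–11 s: ½(2 + 0)(2) = 2 cm
11–14 s: ½(0 + -12)(3) = -18 cm
Net displacement = -12.5 cm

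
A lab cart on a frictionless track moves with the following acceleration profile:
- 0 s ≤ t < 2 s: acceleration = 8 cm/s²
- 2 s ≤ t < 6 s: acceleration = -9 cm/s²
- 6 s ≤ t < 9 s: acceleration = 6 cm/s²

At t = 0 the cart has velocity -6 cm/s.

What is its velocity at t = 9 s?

-8 cm/s

Δv equals the area under the a-t graph; then v = v₀ + Δv.
0–2 s: 8 × 2 = 16 cm/s
2–6 s: -9 × 4 = -36 cm/s
6–9 s: 6 × 3 = 18 cm/s
Δv = -2 cm/s, so v(9) = -6 + (-2) = -8 cm/s.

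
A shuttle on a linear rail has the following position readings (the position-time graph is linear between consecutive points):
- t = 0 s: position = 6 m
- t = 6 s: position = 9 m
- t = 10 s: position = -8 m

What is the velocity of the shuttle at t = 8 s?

-4.25 m/s

Velocity is the slope of the x-t graph on 6–10 s: (-8 − 9)/(10 − 6) = -4.25 m/s.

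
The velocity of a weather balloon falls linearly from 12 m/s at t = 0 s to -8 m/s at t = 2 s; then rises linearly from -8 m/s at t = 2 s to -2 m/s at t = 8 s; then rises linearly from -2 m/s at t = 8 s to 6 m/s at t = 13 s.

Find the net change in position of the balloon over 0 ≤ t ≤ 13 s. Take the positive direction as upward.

Displacement is the signed area under the v-t curve.
0–2 s: ½(12 + -8)(2) = 4 m
2–8 s: ½(-8 + -2)(6) = -30 m
8–13 s: ½(-2 + 6)(5) = 10 m
Net displacement = -16 m

-16 m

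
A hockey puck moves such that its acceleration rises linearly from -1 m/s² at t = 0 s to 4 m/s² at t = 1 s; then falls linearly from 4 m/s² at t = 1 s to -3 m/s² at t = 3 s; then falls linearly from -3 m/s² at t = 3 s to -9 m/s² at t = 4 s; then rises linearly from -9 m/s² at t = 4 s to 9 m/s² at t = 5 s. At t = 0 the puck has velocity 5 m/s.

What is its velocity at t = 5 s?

Δv equals the area under the a-t graph; then v = v₀ + Δv.
0–1 s: ½(-1 + 4)(1) = 1.5 m/s
1–3 s: ½(4 + -3)(2) = 1 m/s
3–4 s: ½(-3 + -9)(1) = -6 m/s
4–5 s: ½(-9 + 9)(1) = 0 m/s
Δv = -3.5 m/s, so v(5) = 5 + (-3.5) = 1.5 m/s.

1.5 m/s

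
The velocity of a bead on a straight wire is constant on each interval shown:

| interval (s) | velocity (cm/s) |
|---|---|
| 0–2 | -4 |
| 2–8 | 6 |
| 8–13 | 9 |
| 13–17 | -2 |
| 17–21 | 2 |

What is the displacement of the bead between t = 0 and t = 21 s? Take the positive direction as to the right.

Net displacement equals the area under the velocity-time graph (areas below the axis count negative).
0–2 s: -4 × 2 = -8 cm
2–8 s: 6 × 6 = 36 cm
8–13 s: 9 × 5 = 45 cm
13–17 s: -2 × 4 = -8 cm
17–21 s: 2 × 4 = 8 cm
Net displacement = 73 cm

73 cm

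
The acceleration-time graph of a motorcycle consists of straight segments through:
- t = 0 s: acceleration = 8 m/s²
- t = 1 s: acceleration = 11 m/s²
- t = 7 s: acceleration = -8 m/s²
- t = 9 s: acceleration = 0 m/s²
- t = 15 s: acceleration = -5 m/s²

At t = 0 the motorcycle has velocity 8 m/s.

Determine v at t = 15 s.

Δv equals the area under the a-t graph; then v = v₀ + Δv.
0–1 s: ½(8 + 11)(1) = 9.5 m/s
1–7 s: ½(11 + -8)(6) = 9 m/s
7–9 s: ½(-8 + 0)(2) = -8 m/s
9–15 s: ½(0 + -5)(6) = -15 m/s
Δv = -4.5 m/s, so v(15) = 8 + (-4.5) = 3.5 m/s.

3.5 m/s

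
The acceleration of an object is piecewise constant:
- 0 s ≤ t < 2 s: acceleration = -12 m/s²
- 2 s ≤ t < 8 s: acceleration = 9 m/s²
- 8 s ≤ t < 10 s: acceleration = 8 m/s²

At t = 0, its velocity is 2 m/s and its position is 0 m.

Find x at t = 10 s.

On each constant-a segment, Δv = aΔt and Δx = v₀Δt + ½aΔt²; chain segment to segment.
0–2 s: v starts 2 m/s; Δx = 2·2 + ½·-12·2² = -20 m; v ends -22 m/s.
2–8 s: v starts -22 m/s; Δx = -22·6 + ½·9·6² = 30 m; v ends 32 m/s.
8–10 s: v starts 32 m/s; Δx = 32·2 + ½·8·2² = 80 m; v ends 48 m/s.
x(10) = 0 + Σ Δx = 90 m.

90 m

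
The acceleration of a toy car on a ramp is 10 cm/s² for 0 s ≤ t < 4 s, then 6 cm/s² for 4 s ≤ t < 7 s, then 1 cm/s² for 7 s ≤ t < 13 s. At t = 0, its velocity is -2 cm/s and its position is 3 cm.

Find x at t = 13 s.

On each constant-a segment, Δv = aΔt and Δx = v₀Δt + ½aΔt²; chain segment to segment.
0–4 s: v starts -2 cm/s; Δx = -2·4 + ½·10·4² = 72 cm; v ends 38 cm/s.
4–7 s: v starts 38 cm/s; Δx = 38·3 + ½·6·3² = 141 cm; v ends 56 cm/s.
7–13 s: v starts 56 cm/s; Δx = 56·6 + ½·1·6² = 354 cm; v ends 62 cm/s.
x(13) = 3 + Σ Δx = 570 cm.

570 cm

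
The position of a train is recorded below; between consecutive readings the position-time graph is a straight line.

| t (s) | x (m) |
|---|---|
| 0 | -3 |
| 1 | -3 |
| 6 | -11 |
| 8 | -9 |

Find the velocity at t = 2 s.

-1.6 m/s

Velocity is the slope of the x-t graph on 1–6 s: (-11 − -3)/(6 − 1) = -1.6 m/s.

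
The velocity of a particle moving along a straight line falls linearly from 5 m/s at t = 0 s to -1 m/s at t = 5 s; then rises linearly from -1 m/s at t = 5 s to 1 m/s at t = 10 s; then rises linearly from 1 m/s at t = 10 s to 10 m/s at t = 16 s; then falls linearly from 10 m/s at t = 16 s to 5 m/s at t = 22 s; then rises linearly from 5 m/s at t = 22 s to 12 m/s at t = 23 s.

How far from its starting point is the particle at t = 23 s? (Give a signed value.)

96.5 m

Displacement is the signed area under the v-t curve.
0–5 s: ½(5 + -1)(5) = 10 m
5–10 s: ½(-1 + 1)(5) = 0 m
10–16 s: ½(1 + 10)(6) = 33 m
16–22 s: ½(10 + 5)(6) = 45 m
22–23 s: ½(5 + 12)(1) = 8.5 m
Net displacement = 96.5 m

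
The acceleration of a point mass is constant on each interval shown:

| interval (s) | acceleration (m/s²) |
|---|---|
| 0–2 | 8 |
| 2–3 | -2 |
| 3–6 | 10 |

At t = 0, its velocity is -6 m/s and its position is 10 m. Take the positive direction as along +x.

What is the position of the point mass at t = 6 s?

92 m

On each constant-a segment, Δv = aΔt and Δx = v₀Δt + ½aΔt²; chain segment to segment.
0–2 s: v starts -6 m/s; Δx = -6·2 + ½·8·2² = 4 m; v ends 10 m/s.
2–3 s: v starts 10 m/s; Δx = 10·1 + ½·-2·1² = 9 m; v ends 8 m/s.
3–6 s: v starts 8 m/s; Δx = 8·3 + ½·10·3² = 69 m; v ends 38 m/s.
x(6) = 10 + Σ Δx = 92 m.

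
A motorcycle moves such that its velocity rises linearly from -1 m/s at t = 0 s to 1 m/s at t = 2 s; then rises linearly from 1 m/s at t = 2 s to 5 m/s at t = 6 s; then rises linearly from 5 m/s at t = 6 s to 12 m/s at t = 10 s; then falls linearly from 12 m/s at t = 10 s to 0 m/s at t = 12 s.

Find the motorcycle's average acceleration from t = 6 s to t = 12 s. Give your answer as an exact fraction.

-5/6 m/s²

Average acceleration = Δv/Δt = (0 − 5)/(12 − 6) = -5/6 m/s².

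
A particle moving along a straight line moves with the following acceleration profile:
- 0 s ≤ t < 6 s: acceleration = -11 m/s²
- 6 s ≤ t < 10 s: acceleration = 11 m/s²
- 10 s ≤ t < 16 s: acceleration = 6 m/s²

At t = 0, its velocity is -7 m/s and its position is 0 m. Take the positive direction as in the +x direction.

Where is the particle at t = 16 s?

-510 m

On each constant-a segment, Δv = aΔt and Δx = v₀Δt + ½aΔt²; chain segment to segment.
0–6 s: v starts -7 m/s; Δx = -7·6 + ½·-11·6² = -240 m; v ends -73 m/s.
6–10 s: v starts -73 m/s; Δx = -73·4 + ½·11·4² = -204 m; v ends -29 m/s.
10–16 s: v starts -29 m/s; Δx = -29·6 + ½·6·6² = -66 m; v ends 7 m/s.
x(16) = 0 + Σ Δx = -510 m.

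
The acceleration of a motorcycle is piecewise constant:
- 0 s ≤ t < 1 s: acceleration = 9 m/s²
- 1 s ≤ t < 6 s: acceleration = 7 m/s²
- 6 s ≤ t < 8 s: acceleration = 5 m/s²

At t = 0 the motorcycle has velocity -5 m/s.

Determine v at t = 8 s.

49 m/s

Δv equals the area under the a-t graph; then v = v₀ + Δv.
0–1 s: 9 × 1 = 9 m/s
1–6 s: 7 × 5 = 35 m/s
6–8 s: 5 × 2 = 10 m/s
Δv = 54 m/s, so v(8) = -5 + (54) = 49 m/s.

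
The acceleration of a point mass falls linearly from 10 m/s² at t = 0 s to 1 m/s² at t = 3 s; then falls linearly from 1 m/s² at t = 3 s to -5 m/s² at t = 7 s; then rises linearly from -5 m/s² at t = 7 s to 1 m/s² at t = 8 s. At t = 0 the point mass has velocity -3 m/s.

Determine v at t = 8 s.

Δv equals the area under the a-t graph; then v = v₀ + Δv.
0–3 s: ½(10 + 1)(3) = 16.5 m/s
3–7 s: ½(1 + -5)(4) = -8 m/s
7–8 s: ½(-5 + 1)(1) = -2 m/s
Δv = 6.5 m/s, so v(8) = -3 + (6.5) = 3.5 m/s.

3.5 m/s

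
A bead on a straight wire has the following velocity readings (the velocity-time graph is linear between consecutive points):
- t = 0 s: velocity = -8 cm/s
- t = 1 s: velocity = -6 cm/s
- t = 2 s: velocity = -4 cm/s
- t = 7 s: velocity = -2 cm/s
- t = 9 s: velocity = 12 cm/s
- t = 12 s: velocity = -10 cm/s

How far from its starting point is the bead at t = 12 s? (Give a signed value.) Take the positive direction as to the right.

-14 cm

Net displacement equals the area under the velocity-time graph (areas below the axis count negative).
0–1 s: ½(-8 + -6)(1) = -7 cm
1–2 s: ½(-6 + -4)(1) = -5 cm
2–7 s: ½(-4 + -2)(5) = -15 cm
7–9 s: ½(-2 + 12)(2) = 10 cm
9–12 s: ½(12 + -10)(3) = 3 cm
Net displacement = -14 cm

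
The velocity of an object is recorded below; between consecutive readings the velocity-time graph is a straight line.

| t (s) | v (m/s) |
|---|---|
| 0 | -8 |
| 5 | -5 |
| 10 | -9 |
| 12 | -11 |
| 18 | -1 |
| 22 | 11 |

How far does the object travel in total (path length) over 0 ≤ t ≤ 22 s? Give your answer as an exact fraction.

863/6 m

Total distance travelled is ∫|v| dt — sum the magnitudes of each area piece.
0–5 s: |½(-8 + -5)(5)| = 32.5 m
5–10 s: |½(-5 + -9)(5)| = 35 m
10–12 s: |½(-9 + -11)(2)| = 20 m
12–18 s: |½(-11 + -1)(6)| = 36 m
18–22 s: v = 0 at t = 55/3 s; triangle areas 1/6 + 121/6 = 61/3 m
Total distance = 863/6 m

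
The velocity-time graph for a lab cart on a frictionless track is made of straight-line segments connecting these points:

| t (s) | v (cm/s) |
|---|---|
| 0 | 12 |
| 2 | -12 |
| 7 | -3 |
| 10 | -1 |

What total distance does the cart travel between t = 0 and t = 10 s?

55.5 cm

Distance (not displacement) is the total path length: add the absolute areas under v-t.
0–2 s: v = 0 at t = 1 s; triangle areas 6 + 6 = 12 cm
2–7 s: |½(-12 + -3)(5)| = 37.5 cm
7–10 s: |½(-3 + -1)(3)| = 6 cm
Total distance = 55.5 cm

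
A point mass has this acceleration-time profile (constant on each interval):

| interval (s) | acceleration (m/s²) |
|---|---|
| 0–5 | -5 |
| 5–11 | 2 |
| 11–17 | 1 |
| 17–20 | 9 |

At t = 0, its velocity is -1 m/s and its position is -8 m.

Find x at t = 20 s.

-245 m

On each constant-a segment, Δv = aΔt and Δx = v₀Δt + ½aΔt²; chain segment to segment.
0–5 s: v starts -1 m/s; Δx = -1·5 + ½·-5·5² = -67.5 m; v ends -26 m/s.
5–11 s: v starts -26 m/s; Δx = -26·6 + ½·2·6² = -120 m; v ends -14 m/s.
11–17 s: v starts -14 m/s; Δx = -14·6 + ½·1·6² = -66 m; v ends -8 m/s.
17–20 s: v starts -8 m/s; Δx = -8·3 + ½·9·3² = 16.5 m; v ends 19 m/s.
x(20) = -8 + Σ Δx = -245 m.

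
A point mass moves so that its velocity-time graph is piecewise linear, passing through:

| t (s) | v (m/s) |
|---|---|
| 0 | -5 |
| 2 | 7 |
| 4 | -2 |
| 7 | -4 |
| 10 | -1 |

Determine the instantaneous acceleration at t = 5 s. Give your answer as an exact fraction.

Acceleration is the slope of the v-t graph on 4–7 s: (-4 − -2)/(7 − 4) = -2/3 m/s².

-2/3 m/s²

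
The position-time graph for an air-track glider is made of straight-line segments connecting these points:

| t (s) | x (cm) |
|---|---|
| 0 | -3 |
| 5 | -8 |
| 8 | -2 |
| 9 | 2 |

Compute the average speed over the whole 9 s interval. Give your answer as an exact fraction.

5/3 cm/s

Average speed = (total path length)/(elapsed time); on a piecewise-linear x-t graph the path length is Σ|Δx|.
0–5 s: |Δx| = |-8 − -3| = 5 cm
5–8 s: |Δx| = |-2 − -8| = 6 cm
8–9 s: |Δx| = |2 − -2| = 4 cm
Total path = 15 cm; average speed = 15/9 = 5/3 cm/s.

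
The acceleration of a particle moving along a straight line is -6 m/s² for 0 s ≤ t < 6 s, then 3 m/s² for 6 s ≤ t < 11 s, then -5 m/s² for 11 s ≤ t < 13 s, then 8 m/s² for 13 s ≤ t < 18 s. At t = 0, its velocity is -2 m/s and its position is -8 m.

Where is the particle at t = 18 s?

On each constant-a segment, Δv = aΔt and Δx = v₀Δt + ½aΔt²; chain segment to segment.
0–6 s: v starts -2 m/s; Δx = -2·6 + ½·-6·6² = -120 m; v ends -38 m/s.
6–11 s: v starts -38 m/s; Δx = -38·5 + ½·3·5² = -152.5 m; v ends -23 m/s.
11–13 s: v starts -23 m/s; Δx = -23·2 + ½·-5·2² = -56 m; v ends -33 m/s.
13–18 s: v starts -33 m/s; Δx = -33·5 + ½·8·5² = -65 m; v ends 7 m/s.
x(18) = -8 + Σ Δx = -401.5 m.

-401.5 m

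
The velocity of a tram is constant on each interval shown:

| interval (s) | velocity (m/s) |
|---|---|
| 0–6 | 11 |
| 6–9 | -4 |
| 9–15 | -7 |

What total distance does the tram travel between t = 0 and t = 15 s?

120 m

Distance (not displacement) is the total path length: add the absolute areas under v-t.
0–6 s: |11| × 6 = 66 m
6–9 s: |-4| × 3 = 12 m
9–15 s: |-7| × 6 = 42 m
Total distance = 120 m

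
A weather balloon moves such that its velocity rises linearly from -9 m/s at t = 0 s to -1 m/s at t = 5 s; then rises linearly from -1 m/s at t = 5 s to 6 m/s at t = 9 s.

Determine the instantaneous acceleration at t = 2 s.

Acceleration is the slope of the v-t graph on 0–5 s: (-1 − -9)/(5 − 0) = 1.6 m/s².

1.6 m/s²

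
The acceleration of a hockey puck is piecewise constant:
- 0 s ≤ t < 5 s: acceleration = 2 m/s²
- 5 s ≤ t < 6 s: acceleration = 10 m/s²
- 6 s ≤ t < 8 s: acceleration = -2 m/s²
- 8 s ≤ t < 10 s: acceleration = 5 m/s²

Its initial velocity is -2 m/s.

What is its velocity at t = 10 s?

24 m/s

Δv equals the area under the a-t graph; then v = v₀ + Δv.
0–5 s: 2 × 5 = 10 m/s
5–6 s: 10 × 1 = 10 m/s
6–8 s: -2 × 2 = -4 m/s
8–10 s: 5 × 2 = 10 m/s
Δv = 26 m/s, so v(10) = -2 + (26) = 24 m/s.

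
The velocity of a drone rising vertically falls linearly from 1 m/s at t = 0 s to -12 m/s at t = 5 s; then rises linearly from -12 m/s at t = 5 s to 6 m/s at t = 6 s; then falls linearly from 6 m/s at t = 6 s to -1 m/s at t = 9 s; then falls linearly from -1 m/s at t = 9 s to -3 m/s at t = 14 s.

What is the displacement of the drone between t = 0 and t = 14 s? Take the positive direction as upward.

-33 m

Net displacement equals the area under the velocity-time graph (areas below the axis count negative).
0–5 s: ½(1 + -12)(5) = -27.5 m
5–6 s: ½(-12 + 6)(1) = -3 m
6–9 s: ½(6 + -1)(3) = 7.5 m
9–14 s: ½(-1 + -3)(5) = -10 m
Net displacement = -33 m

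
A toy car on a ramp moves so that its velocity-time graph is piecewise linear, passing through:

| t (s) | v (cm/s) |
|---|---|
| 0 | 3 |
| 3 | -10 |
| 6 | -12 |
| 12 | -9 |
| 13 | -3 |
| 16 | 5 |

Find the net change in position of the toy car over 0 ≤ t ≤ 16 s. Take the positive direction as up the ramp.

-109.5 cm

Net displacement equals the area under the velocity-time graph (areas below the axis count negative).
0–3 s: ½(3 + -10)(3) = -10.5 cm
3–6 s: ½(-10 + -12)(3) = -33 cm
6–12 s: ½(-12 + -9)(6) = -63 cm
12–13 s: ½(-9 + -3)(1) = -6 cm
13–16 s: ½(-3 + 5)(3) = 3 cm
Net displacement = -109.5 cm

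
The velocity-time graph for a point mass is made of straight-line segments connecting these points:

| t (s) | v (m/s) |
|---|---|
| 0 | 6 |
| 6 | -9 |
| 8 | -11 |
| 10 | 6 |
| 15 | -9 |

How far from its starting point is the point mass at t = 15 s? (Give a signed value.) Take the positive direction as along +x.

-41.5 m

Net displacement equals the area under the velocity-time graph (areas below the axis count negative).
0–6 s: ½(6 + -9)(6) = -9 m
6–8 s: ½(-9 + -11)(2) = -20 m
8–10 s: ½(-11 + 6)(2) = -5 m
10–15 s: ½(6 + -9)(5) = -7.5 m
Net displacement = -41.5 m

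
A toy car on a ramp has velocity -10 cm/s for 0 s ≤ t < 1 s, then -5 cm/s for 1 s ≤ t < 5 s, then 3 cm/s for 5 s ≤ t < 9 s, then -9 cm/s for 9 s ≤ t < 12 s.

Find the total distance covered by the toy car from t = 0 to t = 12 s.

Total distance travelled is ∫|v| dt — sum the magnitudes of each area piece.
0–1 s: |-10| × 1 = 10 cm
1–5 s: |-5| × 4 = 20 cm
5–9 s: |3| × 4 = 12 cm
9–12 s: |-9| × 3 = 27 cm
Total distance = 69 cm

69 cm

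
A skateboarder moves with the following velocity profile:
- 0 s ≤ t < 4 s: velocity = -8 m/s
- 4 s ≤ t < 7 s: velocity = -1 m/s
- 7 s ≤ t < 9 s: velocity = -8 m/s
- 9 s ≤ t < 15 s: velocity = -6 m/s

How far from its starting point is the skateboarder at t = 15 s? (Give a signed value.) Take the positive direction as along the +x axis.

-87 m

Displacement is the signed area under the v-t curve.
0–4 s: -8 × 4 = -32 m
4–7 s: -1 × 3 = -3 m
7–9 s: -8 × 2 = -16 m
9–15 s: -6 × 6 = -36 m
Net displacement = -87 m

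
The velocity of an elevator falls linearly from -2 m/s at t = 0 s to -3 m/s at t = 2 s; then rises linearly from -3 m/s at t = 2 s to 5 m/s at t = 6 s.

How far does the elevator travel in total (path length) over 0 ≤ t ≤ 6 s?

Distance (not displacement) is the total path length: add the absolute areas under v-t.
0–2 s: |½(-2 + -3)(2)| = 5 m
2–6 s: v = 0 at t = 3.5 s; triangle areas 2.25 + 6.25 = 8.5 m
Total distance = 13.5 m

13.5 m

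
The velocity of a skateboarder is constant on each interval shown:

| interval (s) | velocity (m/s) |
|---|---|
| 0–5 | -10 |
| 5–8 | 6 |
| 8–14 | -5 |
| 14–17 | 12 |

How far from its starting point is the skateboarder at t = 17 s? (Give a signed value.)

-26 m

Displacement is the signed area under the v-t curve.
0–5 s: -10 × 5 = -50 m
5–8 s: 6 × 3 = 18 m
8–14 s: -5 × 6 = -30 m
14–17 s: 12 × 3 = 36 m
Net displacement = -26 m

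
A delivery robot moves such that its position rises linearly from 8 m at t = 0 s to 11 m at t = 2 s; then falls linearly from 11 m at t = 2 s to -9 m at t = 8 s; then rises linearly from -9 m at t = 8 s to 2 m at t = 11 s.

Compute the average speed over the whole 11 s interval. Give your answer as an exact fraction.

Average speed = (total path length)/(elapsed time); on a piecewise-linear x-t graph the path length is Σ|Δx|.
0–2 s: |Δx| = |11 − 8| = 3 m
2–8 s: |Δx| = |-9 − 11| = 20 m
8–11 s: |Δx| = |2 − -9| = 11 m
Total path = 34 m; average speed = 34/11 = 34/11 m/s.

34/11 m/s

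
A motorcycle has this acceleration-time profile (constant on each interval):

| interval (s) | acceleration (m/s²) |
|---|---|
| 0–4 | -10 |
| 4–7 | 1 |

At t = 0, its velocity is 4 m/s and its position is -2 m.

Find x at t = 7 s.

-169.5 m

On each constant-a segment, Δv = aΔt and Δx = v₀Δt + ½aΔt²; chain segment to segment.
0–4 s: v starts 4 m/s; Δx = 4·4 + ½·-10·4² = -64 m; v ends -36 m/s.
4–7 s: v starts -36 m/s; Δx = -36·3 + ½·1·3² = -103.5 m; v ends -33 m/s.
x(7) = -2 + Σ Δx = -169.5 m.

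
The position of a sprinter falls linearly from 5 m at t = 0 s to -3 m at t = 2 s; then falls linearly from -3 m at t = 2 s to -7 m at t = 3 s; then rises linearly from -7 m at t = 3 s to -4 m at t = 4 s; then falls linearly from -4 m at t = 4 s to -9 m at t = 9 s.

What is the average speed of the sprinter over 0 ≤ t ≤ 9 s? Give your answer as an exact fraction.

Average speed = (total path length)/(elapsed time); on a piecewise-linear x-t graph the path length is Σ|Δx|.
0–2 s: |Δx| = |-3 − 5| = 8 m
2–3 s: |Δx| = |-7 − -3| = 4 m
3–4 s: |Δx| = |-4 − -7| = 3 m
4–9 s: |Δx| = |-9 − -4| = 5 m
Total path = 20 m; average speed = 20/9 = 20/9 m/s.

20/9 m/s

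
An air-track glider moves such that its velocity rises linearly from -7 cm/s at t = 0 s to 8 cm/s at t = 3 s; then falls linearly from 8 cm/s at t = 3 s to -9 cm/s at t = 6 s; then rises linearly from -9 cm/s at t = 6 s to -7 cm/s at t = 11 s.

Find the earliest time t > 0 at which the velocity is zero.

v changes sign on 0–3 s (from -7 to 8); the graph is linear there, so v = 0 at t = 0 + (7)·(3 − 0)/(8 − -7) = 1.4 s.

t = 1.4 s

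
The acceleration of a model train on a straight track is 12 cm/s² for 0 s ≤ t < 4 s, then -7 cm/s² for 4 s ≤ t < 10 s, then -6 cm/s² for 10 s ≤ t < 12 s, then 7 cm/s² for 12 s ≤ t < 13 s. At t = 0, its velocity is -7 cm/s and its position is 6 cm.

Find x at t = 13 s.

170.5 cm

On each constant-a segment, Δv = aΔt and Δx = v₀Δt + ½aΔt²; chain segment to segment.
0–4 s: v starts -7 cm/s; Δx = -7·4 + ½·12·4² = 68 cm; v ends 41 cm/s.
4–10 s: v starts 41 cm/s; Δx = 41·6 + ½·-7·6² = 120 cm; v ends -1 cm/s.
10–12 s: v starts -1 cm/s; Δx = -1·2 + ½·-6·2² = -14 cm; v ends -13 cm/s.
12–13 s: v starts -13 cm/s; Δx = -13·1 + ½·7·1² = -9.5 cm; v ends -6 cm/s.
x(13) = 6 + Σ Δx = 170.5 cm.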